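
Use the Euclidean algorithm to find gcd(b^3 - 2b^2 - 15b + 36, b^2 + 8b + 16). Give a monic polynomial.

b + 4

Repeated division with remainder:
  b^3 - 2b^2 - 15b + 36 = (b - 10)(b^2 + 8b + 16) + (49b + 196)
  b^2 + 8b + 16 = ((1/49)b + 4/49)(49b + 196) + (0)
Last nonzero remainder: 49b + 196. Dividing through by 49 gives the monic gcd b + 4.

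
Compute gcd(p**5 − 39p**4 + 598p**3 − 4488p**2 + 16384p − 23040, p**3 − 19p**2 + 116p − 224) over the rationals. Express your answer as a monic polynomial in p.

Apply the Euclidean algorithm:
  p**5 − 39p**4 + 598p**3 − 4488p**2 + 16384p − 23040 = (p**2 − 20p + 102)(p**3 − 19p**2 + 116p − 224) + (−6p**2 + 72p − 192)
  p**3 − 19p**2 + 116p − 224 = (−(1/6)p + 7/6)(−6p**2 + 72p − 192) + (0)
Last nonzero remainder: −6p**2 + 72p − 192. Dividing through by −6 gives the monic gcd p**2 − 12p + 32.

p**2 − 12p + 32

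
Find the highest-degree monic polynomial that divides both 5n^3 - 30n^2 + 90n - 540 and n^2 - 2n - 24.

Euclidean algorithm in ℚ[n]:
  5n^3 - 30n^2 + 90n - 540 = (5n - 20)(n^2 - 2n - 24) + (170n - 1020)
  n^2 - 2n - 24 = ((1/170)n + 2/85)(170n - 1020) + (0)
Last nonzero remainder: 170n - 1020. Dividing through by 170 gives the monic gcd n - 6.

n - 6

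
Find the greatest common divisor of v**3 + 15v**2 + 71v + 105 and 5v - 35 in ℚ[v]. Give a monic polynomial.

1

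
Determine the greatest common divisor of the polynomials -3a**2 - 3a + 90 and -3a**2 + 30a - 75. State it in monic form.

a - 5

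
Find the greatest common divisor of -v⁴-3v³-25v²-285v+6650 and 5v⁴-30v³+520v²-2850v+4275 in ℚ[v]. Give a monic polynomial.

v²+95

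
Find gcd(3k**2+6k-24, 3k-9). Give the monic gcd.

Repeated division with remainder:
  3k**2+6k-24 = (k+5)(3k-9) + (21)
  3k-9 = ((1/7)k-3/7)(21) + (0)
The last nonzero remainder is the constant 21, so the polynomials are coprime and gcd = 1.

1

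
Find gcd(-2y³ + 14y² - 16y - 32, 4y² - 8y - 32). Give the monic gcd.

y - 4

Repeated division with remainder:
  -2y³ + 14y² - 16y - 32 = (-(1/2)y + 5/2)(4y² - 8y - 32) + (-12y + 48)
  4y² - 8y - 32 = (-(1/3)y - 2/3)(-12y + 48) + (0)
Last nonzero remainder: -12y + 48. Dividing through by -12 gives the monic gcd y - 4.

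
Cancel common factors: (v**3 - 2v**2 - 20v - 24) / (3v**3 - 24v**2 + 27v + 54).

By polynomial division,
  v**3 - 2v**2 - 20v - 24 = (1/3)(3v**3 - 24v**2 + 27v + 54) + (6v**2 - 29v - 42)
  3v**3 - 24v**2 + 27v + 54 = ((1/2)v - 19/12)(6v**2 - 29v - 42) + ((25/12)v - 25/2)
  6v**2 - 29v - 42 = ((72/25)v + 84/25)((25/12)v - 25/2) + (0)
Last nonzero remainder: (25/12)v - 25/2. Dividing through by 25/12 gives the monic gcd v - 6.
Cancel v - 6 from numerator and denominator to get the reduced form.

(v**2 + 4v + 4)/(3v**2 - 6v - 9)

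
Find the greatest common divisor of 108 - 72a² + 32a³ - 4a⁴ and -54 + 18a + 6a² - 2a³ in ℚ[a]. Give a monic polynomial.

Repeated division with remainder:
  -4a⁴ + 32a³ - 72a² + 108 = (2a - 10)(-2a³ + 6a² + 18a - 54) + (-48a² + 288a - 432)
  -2a³ + 6a² + 18a - 54 = ((1/24)a + 1/8)(-48a² + 288a - 432) + (0)
Last nonzero remainder: -48a² + 288a - 432. Dividing through by -48 gives the monic gcd a² - 6a + 9.

9 - 6a + a²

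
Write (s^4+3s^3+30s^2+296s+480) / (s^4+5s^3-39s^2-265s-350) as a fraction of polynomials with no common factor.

(s^2-4s+48)/(s^2-2s-35)

By polynomial division,
  s^4+3s^3+30s^2+296s+480 = (s^4+5s^3-39s^2-265s-350) + (-2s^3+69s^2+561s+830)
  s^4+5s^3-39s^2-265s-350 = (-(1/2)s-79/4)(-2s^3+69s^2+561s+830) + ((6417/4)s^2+(44919/4)s+32085/2)
  -2s^3+69s^2+561s+830 = (-(8/6417)s+332/6417)((6417/4)s^2+(44919/4)s+32085/2) + (0)
Last nonzero remainder: (6417/4)s^2+(44919/4)s+32085/2. Dividing through by 6417/4 gives the monic gcd s^2+7s+10.
Cancel s^2+7s+10 from numerator and denominator to get the reduced form.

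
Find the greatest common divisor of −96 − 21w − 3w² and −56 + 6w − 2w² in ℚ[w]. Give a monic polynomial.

Apply the Euclidean algorithm:
  −3w² − 21w − 96 = (3/2)(−2w² + 6w − 56) + (−30w − 12)
  −2w² + 6w − 56 = ((1/15)w − 17/75)(−30w − 12) + (−1468/25)
  −30w − 12 = ((375/734)w + 75/367)(−1468/25) + (0)
The last nonzero remainder is the constant −1468/25, so the polynomials are coprime and gcd = 1.

1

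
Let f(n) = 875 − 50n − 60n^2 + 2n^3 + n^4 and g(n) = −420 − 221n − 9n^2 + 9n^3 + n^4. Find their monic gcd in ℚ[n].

Apply the Euclidean algorithm:
  n^4 + 2n^3 − 60n^2 − 50n + 875 = (n^4 + 9n^3 − 9n^2 − 221n − 420) + (−7n^3 − 51n^2 + 171n + 1295)
  n^4 + 9n^3 − 9n^2 − 221n − 420 = (−(1/7)n − 12/49)(−7n^3 − 51n^2 + 171n + 1295) + ((144/49)n^2 + (288/49)n − 720/7)
  −7n^3 − 51n^2 + 171n + 1295 = (−(343/144)n − 1813/144)((144/49)n^2 + (288/49)n − 720/7) + (0)
Last nonzero remainder: (144/49)n^2 + (288/49)n − 720/7. Dividing through by 144/49 gives the monic gcd n^2 + 2n − 35.

−35 + 2n + n^2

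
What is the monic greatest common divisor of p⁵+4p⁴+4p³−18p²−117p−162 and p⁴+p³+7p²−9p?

Apply the Euclidean algorithm:
  p⁵+4p⁴+4p³−18p²−117p−162 = (p+3)(p⁴+p³+7p²−9p) + (−6p³−30p²−90p−162)
  p⁴+p³+7p²−9p = (−(1/6)p+2/3)(−6p³−30p²−90p−162) + (12p²+24p+108)
  −6p³−30p²−90p−162 = (−(1/2)p−3/2)(12p²+24p+108) + (0)
Last nonzero remainder: 12p²+24p+108. Dividing through by 12 gives the monic gcd p²+2p+9.

p²+2p+9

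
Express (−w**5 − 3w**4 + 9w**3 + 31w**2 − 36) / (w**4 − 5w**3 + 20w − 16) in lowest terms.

Euclidean algorithm in ℚ[w]:
  −w**5 − 3w**4 + 9w**3 + 31w**2 − 36 = (−w − 8)(w**4 − 5w**3 + 20w − 16) + (−31w**3 + 51w**2 + 144w − 164)
  w**4 − 5w**3 + 20w − 16 = (−(1/31)w + 104/961)(−31w**3 + 51w**2 + 144w − 164) + (−(840/961)w**2 − (840/961)w + 1680/961)
  −31w**3 + 51w**2 + 144w − 164 = ((29791/840)w − 39401/420)(−(840/961)w**2 − (840/961)w + 1680/961) + (0)
Last nonzero remainder: −(840/961)w**2 − (840/961)w + 1680/961. Dividing through by −840/961 gives the monic gcd w**2 + w − 2.
Cancel w**2 + w − 2 from numerator and denominator to get the reduced form.

(−w**3 − 2w**2 + 9w + 18)/(w**2 − 6w + 8)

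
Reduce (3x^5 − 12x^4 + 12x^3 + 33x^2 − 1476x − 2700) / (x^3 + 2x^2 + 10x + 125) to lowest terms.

(3x^3 − 3x^2 − 72x − 108)/(x + 5)

By polynomial division,
  3x^5 − 12x^4 + 12x^3 + 33x^2 − 1476x − 2700 = (3x^2 − 18x + 18)(x^3 + 2x^2 + 10x + 125) + (−198x^2 + 594x − 4950)
  x^3 + 2x^2 + 10x + 125 = (−(1/198)x − 5/198)(−198x^2 + 594x − 4950) + (0)
Last nonzero remainder: −198x^2 + 594x − 4950. Dividing through by −198 gives the monic gcd x^2 − 3x + 25.
Cancel x^2 − 3x + 25 from numerator and denominator to get the reduced form.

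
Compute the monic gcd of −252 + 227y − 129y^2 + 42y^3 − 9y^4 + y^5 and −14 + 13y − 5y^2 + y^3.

7 − 3y + y^2

Repeated division with remainder:
  y^5 − 9y^4 + 42y^3 − 129y^2 + 227y − 252 = (y^2 − 4y + 9)(y^3 − 5y^2 + 13y − 14) + (−18y^2 + 54y − 126)
  y^3 − 5y^2 + 13y − 14 = (−(1/18)y + 1/9)(−18y^2 + 54y − 126) + (0)
Last nonzero remainder: −18y^2 + 54y − 126. Dividing through by −18 gives the monic gcd y^2 − 3y + 7.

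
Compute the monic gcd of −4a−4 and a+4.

1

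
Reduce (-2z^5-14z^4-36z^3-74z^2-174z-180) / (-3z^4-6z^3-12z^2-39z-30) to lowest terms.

(2z^2+12z+18)/(3z+3)

Euclidean algorithm in ℚ[z]:
  -2z^5-14z^4-36z^3-74z^2-174z-180 = ((2/3)z+10/3)(-3z^4-6z^3-12z^2-39z-30) + (-8z^3-8z^2-24z-80)
  -3z^4-6z^3-12z^2-39z-30 = ((3/8)z+3/8)(-8z^3-8z^2-24z-80) + (0)
Last nonzero remainder: -8z^3-8z^2-24z-80. Dividing through by -8 gives the monic gcd z^3+z^2+3z+10.
Cancel z^3+z^2+3z+10 from numerator and denominator to get the reduced form.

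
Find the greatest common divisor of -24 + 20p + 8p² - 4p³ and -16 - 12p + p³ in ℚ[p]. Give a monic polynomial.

Apply the Euclidean algorithm:
  -4p³ + 8p² + 20p - 24 = (-4)(p³ - 12p - 16) + (8p² - 28p - 88)
  p³ - 12p - 16 = ((1/8)p + 7/16)(8p² - 28p - 88) + ((45/4)p + 45/2)
  8p² - 28p - 88 = ((32/45)p - 176/45)((45/4)p + 45/2) + (0)
Last nonzero remainder: (45/4)p + 45/2. Dividing through by 45/4 gives the monic gcd p + 2.

2 + p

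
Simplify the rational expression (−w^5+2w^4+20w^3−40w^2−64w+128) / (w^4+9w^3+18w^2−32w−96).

(−w^3+4w^2+4w−16)/(w^2+7w+12)

Euclidean algorithm in ℚ[w]:
  −w^5+2w^4+20w^3−40w^2−64w+128 = (−w+11)(w^4+9w^3+18w^2−32w−96) + (−61w^3−270w^2+192w+1184)
  w^4+9w^3+18w^2−32w−96 = (−(1/61)w−279/3721)(−61w^3−270w^2+192w+1184) + ((3360/3721)w^2+(6720/3721)w−26880/3721)
  −61w^3−270w^2+192w+1184 = (−(226981/3360)w−137677/840)((3360/3721)w^2+(6720/3721)w−26880/3721) + (0)
Last nonzero remainder: (3360/3721)w^2+(6720/3721)w−26880/3721. Dividing through by 3360/3721 gives the monic gcd w^2+2w−8.
Cancel w^2+2w−8 from numerator and denominator to get the reduced form.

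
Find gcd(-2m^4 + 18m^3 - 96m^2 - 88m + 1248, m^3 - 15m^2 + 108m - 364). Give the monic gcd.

Euclidean algorithm in ℚ[m]:
  -2m^4 + 18m^3 - 96m^2 - 88m + 1248 = (-2m - 12)(m^3 - 15m^2 + 108m - 364) + (-60m^2 + 480m - 3120)
  m^3 - 15m^2 + 108m - 364 = (-(1/60)m + 7/60)(-60m^2 + 480m - 3120) + (0)
Last nonzero remainder: -60m^2 + 480m - 3120. Dividing through by -60 gives the monic gcd m^2 - 8m + 52.

m^2 - 8m + 52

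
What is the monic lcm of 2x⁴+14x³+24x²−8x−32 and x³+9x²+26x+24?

Euclidean algorithm in ℚ[x]:
  2x⁴+14x³+24x²−8x−32 = (2x−4)(x³+9x²+26x+24) + (8x²+48x+64)
  x³+9x²+26x+24 = ((1/8)x+3/8)(8x²+48x+64) + (0)
Last nonzero remainder: 8x²+48x+64. Dividing through by 8 gives the monic gcd x²+6x+8.
Then lcm(f, g) = f·g / gcd(f, g); expanding and making the result monic gives the answer.

x⁵+10x⁴+33x³+32x²−28x−48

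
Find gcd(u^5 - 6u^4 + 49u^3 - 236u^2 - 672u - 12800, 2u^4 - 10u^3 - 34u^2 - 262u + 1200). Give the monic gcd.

Repeated division with remainder:
  u^5 - 6u^4 + 49u^3 - 236u^2 - 672u - 12800 = ((1/2)u - 1/2)(2u^4 - 10u^3 - 34u^2 - 262u + 1200) + (61u^3 - 122u^2 - 1403u - 12200)
  2u^4 - 10u^3 - 34u^2 - 262u + 1200 = ((2/61)u - 6/61)(61u^3 - 122u^2 - 1403u - 12200) + (0)
Last nonzero remainder: 61u^3 - 122u^2 - 1403u - 12200. Dividing through by 61 gives the monic gcd u^3 - 2u^2 - 23u - 200.

u^3 - 2u^2 - 23u - 200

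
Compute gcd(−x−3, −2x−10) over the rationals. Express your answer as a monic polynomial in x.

1

Repeated division with remainder:
  −x−3 = (1/2)(−2x−10) + (2)
  −2x−10 = (−x−5)(2) + (0)
The last nonzero remainder is the constant 2, so the polynomials are coprime and gcd = 1.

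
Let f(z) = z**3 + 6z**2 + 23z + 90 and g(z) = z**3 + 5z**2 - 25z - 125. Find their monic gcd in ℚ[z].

z + 5

Apply the Euclidean algorithm:
  z**3 + 6z**2 + 23z + 90 = (z**3 + 5z**2 - 25z - 125) + (z**2 + 48z + 215)
  z**3 + 5z**2 - 25z - 125 = (z - 43)(z**2 + 48z + 215) + (1824z + 9120)
  z**2 + 48z + 215 = ((1/1824)z + 43/1824)(1824z + 9120) + (0)
Last nonzero remainder: 1824z + 9120. Dividing through by 1824 gives the monic gcd z + 5.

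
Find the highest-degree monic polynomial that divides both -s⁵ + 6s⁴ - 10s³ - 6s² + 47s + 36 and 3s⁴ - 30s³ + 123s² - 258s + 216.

s³ - 8s² + 25s - 36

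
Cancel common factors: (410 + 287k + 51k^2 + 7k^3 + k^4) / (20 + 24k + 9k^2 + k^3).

Apply the Euclidean algorithm:
  k^4 + 7k^3 + 51k^2 + 287k + 410 = (k − 2)(k^3 + 9k^2 + 24k + 20) + (45k^2 + 315k + 450)
  k^3 + 9k^2 + 24k + 20 = ((1/45)k + 2/45)(45k^2 + 315k + 450) + (0)
Last nonzero remainder: 45k^2 + 315k + 450. Dividing through by 45 gives the monic gcd k^2 + 7k + 10.
Cancel k^2 + 7k + 10 from numerator and denominator to get the reduced form.

(41 + k^2)/(2 + k)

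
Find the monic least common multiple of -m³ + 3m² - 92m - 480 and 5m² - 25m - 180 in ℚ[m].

m⁴ - 12m³ + 119m² - 348m - 4320

By polynomial division,
  -m³ + 3m² - 92m - 480 = (-(1/5)m - 2/5)(5m² - 25m - 180) + (-138m - 552)
  5m² - 25m - 180 = (-(5/138)m + 15/46)(-138m - 552) + (0)
Last nonzero remainder: -138m - 552. Dividing through by -138 gives the monic gcd m + 4.
Then lcm(f, g) = f·g / gcd(f, g); expanding and making the result monic gives the answer.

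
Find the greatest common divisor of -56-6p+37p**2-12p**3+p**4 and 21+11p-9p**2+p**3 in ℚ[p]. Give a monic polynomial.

-7-6p+p**2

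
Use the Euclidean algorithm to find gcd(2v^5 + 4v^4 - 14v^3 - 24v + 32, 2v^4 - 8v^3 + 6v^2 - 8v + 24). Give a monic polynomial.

v^3 - v^2 - 4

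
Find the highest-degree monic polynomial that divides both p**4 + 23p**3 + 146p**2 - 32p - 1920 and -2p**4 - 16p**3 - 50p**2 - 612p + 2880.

Repeated division with remainder:
  p**4 + 23p**3 + 146p**2 - 32p - 1920 = (-1/2)(-2p**4 - 16p**3 - 50p**2 - 612p + 2880) + (15p**3 + 121p**2 - 338p - 480)
  -2p**4 - 16p**3 - 50p**2 - 612p + 2880 = (-(2/15)p + 2/225)(15p**3 + 121p**2 - 338p - 480) + (-(21632/225)p**2 - (151424/225)p + 43264/15)
  15p**3 + 121p**2 - 338p - 480 = (-(3375/21632)p - 225/1352)(-(21632/225)p**2 - (151424/225)p + 43264/15) + (0)
Last nonzero remainder: -(21632/225)p**2 - (151424/225)p + 43264/15. Dividing through by -21632/225 gives the monic gcd p**2 + 7p - 30.

p**2 + 7p - 30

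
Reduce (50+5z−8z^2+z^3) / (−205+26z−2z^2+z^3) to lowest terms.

Euclidean algorithm in ℚ[z]:
  z^3−8z^2+5z+50 = (z^3−2z^2+26z−205) + (−6z^2−21z+255)
  z^3−2z^2+26z−205 = (−(1/6)z+11/12)(−6z^2−21z+255) + ((351/4)z−1755/4)
  −6z^2−21z+255 = (−(8/117)z−68/117)((351/4)z−1755/4) + (0)
Last nonzero remainder: (351/4)z−1755/4. Dividing through by 351/4 gives the monic gcd z−5.
Cancel z−5 from numerator and denominator to get the reduced form.

(−10−3z+z^2)/(41+3z+z^2)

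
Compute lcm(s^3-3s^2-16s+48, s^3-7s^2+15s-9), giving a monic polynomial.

Euclidean algorithm in ℚ[s]:
  s^3-3s^2-16s+48 = (s^3-7s^2+15s-9) + (4s^2-31s+57)
  s^3-7s^2+15s-9 = ((1/4)s+3/16)(4s^2-31s+57) + ((105/16)s-315/16)
  4s^2-31s+57 = ((64/105)s-304/105)((105/16)s-315/16) + (0)
Last nonzero remainder: (105/16)s-315/16. Dividing through by 105/16 gives the monic gcd s-3.
Then lcm(f, g) = f·g / gcd(f, g); expanding and making the result monic gives the answer.

s^5-7s^4-s^3+103s^2-240s+144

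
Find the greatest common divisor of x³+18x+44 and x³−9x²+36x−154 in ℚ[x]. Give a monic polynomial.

By polynomial division,
  x³+18x+44 = (x³−9x²+36x−154) + (9x²−18x+198)
  x³−9x²+36x−154 = ((1/9)x−7/9)(9x²−18x+198) + (0)
Last nonzero remainder: 9x²−18x+198. Dividing through by 9 gives the monic gcd x²−2x+22.

x²−2x+22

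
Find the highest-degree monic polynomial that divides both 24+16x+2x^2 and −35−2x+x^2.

1

By polynomial division,
  2x^2+16x+24 = (2)(x^2−2x−35) + (20x+94)
  x^2−2x−35 = ((1/20)x−67/200)(20x+94) + (−351/100)
  20x+94 = (−(2000/351)x−9400/351)(−351/100) + (0)
The last nonzero remainder is the constant −351/100, so the polynomials are coprime and gcd = 1.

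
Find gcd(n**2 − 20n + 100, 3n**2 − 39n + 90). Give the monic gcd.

Euclidean algorithm in ℚ[n]:
  n**2 − 20n + 100 = (1/3)(3n**2 − 39n + 90) + (−7n + 70)
  3n**2 − 39n + 90 = (−(3/7)n + 9/7)(−7n + 70) + (0)
Last nonzero remainder: −7n + 70. Dividing through by −7 gives the monic gcd n − 10.

n − 10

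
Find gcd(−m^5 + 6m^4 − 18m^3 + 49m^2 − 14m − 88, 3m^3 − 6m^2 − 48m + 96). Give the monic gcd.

Euclidean algorithm in ℚ[m]:
  −m^5 + 6m^4 − 18m^3 + 49m^2 − 14m − 88 = (−(1/3)m^2 + (4/3)m − 26/3)(3m^3 − 6m^2 − 48m + 96) + (93m^2 − 558m + 744)
  3m^3 − 6m^2 − 48m + 96 = ((1/31)m + 4/31)(93m^2 − 558m + 744) + (0)
Last nonzero remainder: 93m^2 − 558m + 744. Dividing through by 93 gives the monic gcd m^2 − 6m + 8.

m^2 − 6m + 8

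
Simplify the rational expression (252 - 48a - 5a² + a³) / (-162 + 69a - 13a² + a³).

(-42 + a + a²)/(27 - 7a + a²)

Apply the Euclidean algorithm:
  a³ - 5a² - 48a + 252 = (a³ - 13a² + 69a - 162) + (8a² - 117a + 414)
  a³ - 13a² + 69a - 162 = ((1/8)a + 13/64)(8a² - 117a + 414) + ((2625/64)a - 7875/32)
  8a² - 117a + 414 = ((512/2625)a - 1472/875)((2625/64)a - 7875/32) + (0)
Last nonzero remainder: (2625/64)a - 7875/32. Dividing through by 2625/64 gives the monic gcd a - 6.
Cancel a - 6 from numerator and denominator to get the reduced form.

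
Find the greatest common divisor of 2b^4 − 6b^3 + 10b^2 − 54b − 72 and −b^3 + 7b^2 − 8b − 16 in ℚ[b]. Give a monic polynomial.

b^2 − 3b − 4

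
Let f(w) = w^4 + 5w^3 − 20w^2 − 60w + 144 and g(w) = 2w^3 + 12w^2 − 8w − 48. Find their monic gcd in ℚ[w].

w^2 + 4w − 12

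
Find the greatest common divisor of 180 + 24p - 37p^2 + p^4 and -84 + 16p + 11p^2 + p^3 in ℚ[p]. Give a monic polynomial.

Repeated division with remainder:
  p^4 - 37p^2 + 24p + 180 = (p - 11)(p^3 + 11p^2 + 16p - 84) + (68p^2 + 284p - 744)
  p^3 + 11p^2 + 16p - 84 = ((1/68)p + 29/289)(68p^2 + 284p - 744) + (-(450/289)p - 2700/289)
  68p^2 + 284p - 744 = (-(9826/225)p + 17918/225)(-(450/289)p - 2700/289) + (0)
Last nonzero remainder: -(450/289)p - 2700/289. Dividing through by -450/289 gives the monic gcd p + 6.

6 + p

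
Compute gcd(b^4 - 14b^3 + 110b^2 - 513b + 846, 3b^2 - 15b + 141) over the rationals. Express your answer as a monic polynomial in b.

Euclidean algorithm in ℚ[b]:
  b^4 - 14b^3 + 110b^2 - 513b + 846 = ((1/3)b^2 - 3b + 6)(3b^2 - 15b + 141) + (0)
Last nonzero remainder: 3b^2 - 15b + 141. Dividing through by 3 gives the monic gcd b^2 - 5b + 47.

b^2 - 5b + 47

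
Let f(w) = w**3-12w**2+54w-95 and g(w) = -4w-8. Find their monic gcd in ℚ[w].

1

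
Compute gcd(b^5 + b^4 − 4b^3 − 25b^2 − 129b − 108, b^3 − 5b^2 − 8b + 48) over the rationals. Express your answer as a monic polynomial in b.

Repeated division with remainder:
  b^5 + b^4 − 4b^3 − 25b^2 − 129b − 108 = (b^2 + 6b + 34)(b^3 − 5b^2 − 8b + 48) + (145b^2 − 145b − 1740)
  b^3 − 5b^2 − 8b + 48 = ((1/145)b − 4/145)(145b^2 − 145b − 1740) + (0)
Last nonzero remainder: 145b^2 − 145b − 1740. Dividing through by 145 gives the monic gcd b^2 − b − 12.

b^2 − b − 12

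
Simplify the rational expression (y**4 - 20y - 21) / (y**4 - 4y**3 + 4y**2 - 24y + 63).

Apply the Euclidean algorithm:
  y**4 - 20y - 21 = (y**4 - 4y**3 + 4y**2 - 24y + 63) + (4y**3 - 4y**2 + 4y - 84)
  y**4 - 4y**3 + 4y**2 - 24y + 63 = ((1/4)y - 3/4)(4y**3 - 4y**2 + 4y - 84) + (0)
Last nonzero remainder: 4y**3 - 4y**2 + 4y - 84. Dividing through by 4 gives the monic gcd y**3 - y**2 + y - 21.
Cancel y**3 - y**2 + y - 21 from numerator and denominator to get the reduced form.

(y + 1)/(y - 3)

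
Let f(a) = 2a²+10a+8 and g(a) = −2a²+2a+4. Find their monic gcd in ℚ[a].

Euclidean algorithm in ℚ[a]:
  2a²+10a+8 = (−1)(−2a²+2a+4) + (12a+12)
  −2a²+2a+4 = (−(1/6)a+1/3)(12a+12) + (0)
Last nonzero remainder: 12a+12. Dividing through by 12 gives the monic gcd a+1.

a+1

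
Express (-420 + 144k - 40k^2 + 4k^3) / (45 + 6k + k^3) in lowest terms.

Apply the Euclidean algorithm:
  4k^3 - 40k^2 + 144k - 420 = (4)(k^3 + 6k + 45) + (-40k^2 + 120k - 600)
  k^3 + 6k + 45 = (-(1/40)k - 3/40)(-40k^2 + 120k - 600) + (0)
Last nonzero remainder: -40k^2 + 120k - 600. Dividing through by -40 gives the monic gcd k^2 - 3k + 15.
Cancel k^2 - 3k + 15 from numerator and denominator to get the reduced form.

(-28 + 4k)/(3 + k)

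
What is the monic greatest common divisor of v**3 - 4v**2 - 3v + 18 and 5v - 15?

By polynomial division,
  v**3 - 4v**2 - 3v + 18 = ((1/5)v**2 - (1/5)v - 6/5)(5v - 15) + (0)
Last nonzero remainder: 5v - 15. Dividing through by 5 gives the monic gcd v - 3.

v - 3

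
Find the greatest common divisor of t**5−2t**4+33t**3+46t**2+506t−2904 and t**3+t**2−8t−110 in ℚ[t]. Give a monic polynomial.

t**2+6t+22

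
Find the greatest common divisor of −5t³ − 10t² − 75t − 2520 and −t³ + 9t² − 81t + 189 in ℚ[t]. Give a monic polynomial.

Apply the Euclidean algorithm:
  −5t³ − 10t² − 75t − 2520 = (5)(−t³ + 9t² − 81t + 189) + (−55t² + 330t − 3465)
  −t³ + 9t² − 81t + 189 = ((1/55)t − 3/55)(−55t² + 330t − 3465) + (0)
Last nonzero remainder: −55t² + 330t − 3465. Dividing through by −55 gives the monic gcd t² − 6t + 63.

t² − 6t + 63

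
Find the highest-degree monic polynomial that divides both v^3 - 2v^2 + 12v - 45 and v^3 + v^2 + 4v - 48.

By polynomial division,
  v^3 - 2v^2 + 12v - 45 = (v^3 + v^2 + 4v - 48) + (-3v^2 + 8v + 3)
  v^3 + v^2 + 4v - 48 = (-(1/3)v - 11/9)(-3v^2 + 8v + 3) + ((133/9)v - 133/3)
  -3v^2 + 8v + 3 = (-(27/133)v - 9/133)((133/9)v - 133/3) + (0)
Last nonzero remainder: (133/9)v - 133/3. Dividing through by 133/9 gives the monic gcd v - 3.

v - 3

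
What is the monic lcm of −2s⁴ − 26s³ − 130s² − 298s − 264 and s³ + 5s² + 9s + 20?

s⁶ + 14s⁵ + 83s⁴ + 279s³ + 606s² + 877s + 660

By polynomial division,
  −2s⁴ − 26s³ − 130s² − 298s − 264 = (−2s − 16)(s³ + 5s² + 9s + 20) + (−32s² − 114s + 56)
  s³ + 5s² + 9s + 20 = (−(1/32)s − 23/512)(−32s² − 114s + 56) + ((1441/256)s + 1441/64)
  −32s² − 114s + 56 = (−(8192/1441)s + 3584/1441)((1441/256)s + 1441/64) + (0)
Last nonzero remainder: (1441/256)s + 1441/64. Dividing through by 1441/256 gives the monic gcd s + 4.
Then lcm(f, g) = f·g / gcd(f, g); expanding and making the result monic gives the answer.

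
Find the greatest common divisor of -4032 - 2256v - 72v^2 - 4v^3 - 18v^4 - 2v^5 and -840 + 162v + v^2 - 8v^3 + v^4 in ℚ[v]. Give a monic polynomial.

24 - 6v + v^2

By polynomial division,
  -2v^5 - 18v^4 - 4v^3 - 72v^2 - 2256v - 4032 = (-2v - 34)(v^4 - 8v^3 + v^2 + 162v - 840) + (-274v^3 + 286v^2 + 1572v - 32592)
  v^4 - 8v^3 + v^2 + 162v - 840 = (-(1/274)v + 953/37538)(-274v^3 + 286v^2 + 1572v - 32592) + (-(9828/18769)v^2 + (58968/18769)v - 235872/18769)
  -274v^3 + 286v^2 + 1572v - 32592 = ((2571353/4914)v + 1820593/702)(-(9828/18769)v^2 + (58968/18769)v - 235872/18769) + (0)
Last nonzero remainder: -(9828/18769)v^2 + (58968/18769)v - 235872/18769. Dividing through by -9828/18769 gives the monic gcd v^2 - 6v + 24.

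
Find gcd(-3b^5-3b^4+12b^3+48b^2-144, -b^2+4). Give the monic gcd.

b^2-4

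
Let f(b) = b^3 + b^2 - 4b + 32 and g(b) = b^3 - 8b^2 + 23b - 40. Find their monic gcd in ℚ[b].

Euclidean algorithm in ℚ[b]:
  b^3 + b^2 - 4b + 32 = (b^3 - 8b^2 + 23b - 40) + (9b^2 - 27b + 72)
  b^3 - 8b^2 + 23b - 40 = ((1/9)b - 5/9)(9b^2 - 27b + 72) + (0)
Last nonzero remainder: 9b^2 - 27b + 72. Dividing through by 9 gives the monic gcd b^2 - 3b + 8.

b^2 - 3b + 8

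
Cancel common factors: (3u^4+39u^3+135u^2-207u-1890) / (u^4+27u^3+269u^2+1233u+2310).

Repeated division with remainder:
  3u^4+39u^3+135u^2-207u-1890 = (3)(u^4+27u^3+269u^2+1233u+2310) + (-42u^3-672u^2-3906u-8820)
  u^4+27u^3+269u^2+1233u+2310 = (-(1/42)u-11/42)(-42u^3-672u^2-3906u-8820) + (0)
Last nonzero remainder: -42u^3-672u^2-3906u-8820. Dividing through by -42 gives the monic gcd u^3+16u^2+93u+210.
Cancel u^3+16u^2+93u+210 from numerator and denominator to get the reduced form.

(3u-9)/(u+11)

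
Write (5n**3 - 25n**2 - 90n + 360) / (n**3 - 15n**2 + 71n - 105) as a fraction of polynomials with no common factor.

Euclidean algorithm in ℚ[n]:
  5n**3 - 25n**2 - 90n + 360 = (5)(n**3 - 15n**2 + 71n - 105) + (50n**2 - 445n + 885)
  n**3 - 15n**2 + 71n - 105 = ((1/50)n - 61/500)(50n**2 - 445n + 885) + (-(99/100)n + 297/100)
  50n**2 - 445n + 885 = (-(5000/99)n + 29500/99)(-(99/100)n + 297/100) + (0)
Last nonzero remainder: -(99/100)n + 297/100. Dividing through by -99/100 gives the monic gcd n - 3.
Cancel n - 3 from numerator and denominator to get the reduced form.

(5n**2 - 10n - 120)/(n**2 - 12n + 35)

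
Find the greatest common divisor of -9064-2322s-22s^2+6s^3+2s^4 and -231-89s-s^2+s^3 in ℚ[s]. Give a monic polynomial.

-11+s

Euclidean algorithm in ℚ[s]:
  2s^4+6s^3-22s^2-2322s-9064 = (2s+8)(s^3-s^2-89s-231) + (164s^2-1148s-7216)
  s^3-s^2-89s-231 = ((1/164)s+3/82)(164s^2-1148s-7216) + (-3s+33)
  164s^2-1148s-7216 = (-(164/3)s-656/3)(-3s+33) + (0)
Last nonzero remainder: -3s+33. Dividing through by -3 gives the monic gcd s-11.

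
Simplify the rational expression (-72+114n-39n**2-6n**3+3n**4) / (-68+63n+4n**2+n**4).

(18-15n+3n**2)/(17-3n+n**2)

Repeated division with remainder:
  3n**4-6n**3-39n**2+114n-72 = (3)(n**4+4n**2+63n-68) + (-6n**3-51n**2-75n+132)
  n**4+4n**2+63n-68 = (-(1/6)n+17/12)(-6n**3-51n**2-75n+132) + ((255/4)n**2+(765/4)n-255)
  -6n**3-51n**2-75n+132 = (-(8/85)n-44/85)((255/4)n**2+(765/4)n-255) + (0)
Last nonzero remainder: (255/4)n**2+(765/4)n-255. Dividing through by 255/4 gives the monic gcd n**2+3n-4.
Cancel n**2+3n-4 from numerator and denominator to get the reduced form.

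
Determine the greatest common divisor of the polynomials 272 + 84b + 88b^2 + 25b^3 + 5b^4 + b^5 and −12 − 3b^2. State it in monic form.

Euclidean algorithm in ℚ[b]:
  b^5 + 5b^4 + 25b^3 + 88b^2 + 84b + 272 = (−(1/3)b^3 − (5/3)b^2 − 7b − 68/3)(−3b^2 − 12) + (0)
Last nonzero remainder: −3b^2 − 12. Dividing through by −3 gives the monic gcd b^2 + 4.

4 + b^2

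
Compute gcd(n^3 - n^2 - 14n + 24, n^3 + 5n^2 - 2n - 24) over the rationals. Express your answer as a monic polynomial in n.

By polynomial division,
  n^3 - n^2 - 14n + 24 = (n^3 + 5n^2 - 2n - 24) + (-6n^2 - 12n + 48)
  n^3 + 5n^2 - 2n - 24 = (-(1/6)n - 1/2)(-6n^2 - 12n + 48) + (0)
Last nonzero remainder: -6n^2 - 12n + 48. Dividing through by -6 gives the monic gcd n^2 + 2n - 8.

n^2 + 2n - 8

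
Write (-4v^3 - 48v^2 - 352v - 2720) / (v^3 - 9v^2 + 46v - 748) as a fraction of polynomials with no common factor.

(-4v - 40)/(v - 11)

Repeated division with remainder:
  -4v^3 - 48v^2 - 352v - 2720 = (-4)(v^3 - 9v^2 + 46v - 748) + (-84v^2 - 168v - 5712)
  v^3 - 9v^2 + 46v - 748 = (-(1/84)v + 11/84)(-84v^2 - 168v - 5712) + (0)
Last nonzero remainder: -84v^2 - 168v - 5712. Dividing through by -84 gives the monic gcd v^2 + 2v + 68.
Cancel v^2 + 2v + 68 from numerator and denominator to get the reduced form.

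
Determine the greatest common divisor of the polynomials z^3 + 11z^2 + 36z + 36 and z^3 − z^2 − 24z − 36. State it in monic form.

By polynomial division,
  z^3 + 11z^2 + 36z + 36 = (z^3 − z^2 − 24z − 36) + (12z^2 + 60z + 72)
  z^3 − z^2 − 24z − 36 = ((1/12)z − 1/2)(12z^2 + 60z + 72) + (0)
Last nonzero remainder: 12z^2 + 60z + 72. Dividing through by 12 gives the monic gcd z^2 + 5z + 6.

z^2 + 5z + 6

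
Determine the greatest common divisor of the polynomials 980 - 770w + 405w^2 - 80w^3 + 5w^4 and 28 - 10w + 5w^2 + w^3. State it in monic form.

4 - 2w + w^2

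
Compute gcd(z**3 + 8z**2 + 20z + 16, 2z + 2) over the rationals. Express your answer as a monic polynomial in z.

Apply the Euclidean algorithm:
  z**3 + 8z**2 + 20z + 16 = ((1/2)z**2 + (7/2)z + 13/2)(2z + 2) + (3)
  2z + 2 = ((2/3)z + 2/3)(3) + (0)
The last nonzero remainder is the constant 3, so the polynomials are coprime and gcd = 1.

1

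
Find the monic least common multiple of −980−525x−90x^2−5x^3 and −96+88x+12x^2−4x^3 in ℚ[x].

1176−742x−431x^2−15x^3+11x^4+x^5

By polynomial division,
  −5x^3−90x^2−525x−980 = (5/4)(−4x^3+12x^2+88x−96) + (−105x^2−635x−860)
  −4x^3+12x^2+88x−96 = ((4/105)x−152/441)(−105x^2−635x−860) + (−(43264/441)x−173056/441)
  −105x^2−635x−860 = ((46305/43264)x+94815/43264)(−(43264/441)x−173056/441) + (0)
Last nonzero remainder: −(43264/441)x−173056/441. Dividing through by −43264/441 gives the monic gcd x+4.
Then lcm(f, g) = f·g / gcd(f, g); expanding and making the result monic gives the answer.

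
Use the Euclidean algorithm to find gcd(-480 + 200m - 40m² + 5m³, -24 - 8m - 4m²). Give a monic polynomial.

1

Apply the Euclidean algorithm:
  5m³ - 40m² + 200m - 480 = (-(5/4)m + 25/2)(-4m² - 8m - 24) + (270m - 180)
  -4m² - 8m - 24 = (-(2/135)m - 16/405)(270m - 180) + (-280/9)
  270m - 180 = (-(243/28)m + 81/14)(-280/9) + (0)
The last nonzero remainder is the constant -280/9, so the polynomials are coprime and gcd = 1.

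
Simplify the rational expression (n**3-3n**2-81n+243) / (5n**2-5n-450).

(n**2-12n+27)/(5n-50)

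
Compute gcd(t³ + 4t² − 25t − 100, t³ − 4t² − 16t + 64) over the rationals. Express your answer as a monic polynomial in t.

t + 4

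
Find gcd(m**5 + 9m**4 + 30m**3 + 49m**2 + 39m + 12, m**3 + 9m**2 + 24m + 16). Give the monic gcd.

Repeated division with remainder:
  m**5 + 9m**4 + 30m**3 + 49m**2 + 39m + 12 = (m**2 + 6)(m**3 + 9m**2 + 24m + 16) + (-21m**2 - 105m - 84)
  m**3 + 9m**2 + 24m + 16 = (-(1/21)m - 4/21)(-21m**2 - 105m - 84) + (0)
Last nonzero remainder: -21m**2 - 105m - 84. Dividing through by -21 gives the monic gcd m**2 + 5m + 4.

m**2 + 5m + 4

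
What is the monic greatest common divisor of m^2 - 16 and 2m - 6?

Euclidean algorithm in ℚ[m]:
  m^2 - 16 = ((1/2)m + 3/2)(2m - 6) + (-7)
  2m - 6 = (-(2/7)m + 6/7)(-7) + (0)
The last nonzero remainder is the constant -7, so the polynomials are coprime and gcd = 1.

1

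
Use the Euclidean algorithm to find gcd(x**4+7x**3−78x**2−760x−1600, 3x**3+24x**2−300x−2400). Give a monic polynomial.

x**2−2x−80

Repeated division with remainder:
  x**4+7x**3−78x**2−760x−1600 = ((1/3)x−1/3)(3x**3+24x**2−300x−2400) + (30x**2−60x−2400)
  3x**3+24x**2−300x−2400 = ((1/10)x+1)(30x**2−60x−2400) + (0)
Last nonzero remainder: 30x**2−60x−2400. Dividing through by 30 gives the monic gcd x**2−2x−80.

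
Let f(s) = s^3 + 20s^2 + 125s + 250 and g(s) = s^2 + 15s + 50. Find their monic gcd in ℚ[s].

By polynomial division,
  s^3 + 20s^2 + 125s + 250 = (s + 5)(s^2 + 15s + 50) + (0)
The last nonzero remainder s^2 + 15s + 50 is already monic.

s^2 + 15s + 50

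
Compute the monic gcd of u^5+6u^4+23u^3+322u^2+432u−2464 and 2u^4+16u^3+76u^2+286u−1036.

u^2+5u−14

By polynomial division,
  u^5+6u^4+23u^3+322u^2+432u−2464 = ((1/2)u−1)(2u^4+16u^3+76u^2+286u−1036) + (u^3+255u^2+1236u−3500)
  2u^4+16u^3+76u^2+286u−1036 = (2u−494)(u^3+255u^2+1236u−3500) + (123574u^2+617870u−1730036)
  u^3+255u^2+1236u−3500 = ((1/123574)u+125/61787)(123574u^2+617870u−1730036) + (0)
Last nonzero remainder: 123574u^2+617870u−1730036. Dividing through by 123574 gives the monic gcd u^2+5u−14.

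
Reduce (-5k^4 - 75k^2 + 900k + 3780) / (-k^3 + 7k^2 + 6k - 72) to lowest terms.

Euclidean algorithm in ℚ[k]:
  -5k^4 - 75k^2 + 900k + 3780 = (5k + 35)(-k^3 + 7k^2 + 6k - 72) + (-350k^2 + 1050k + 6300)
  -k^3 + 7k^2 + 6k - 72 = ((1/350)k - 2/175)(-350k^2 + 1050k + 6300) + (0)
Last nonzero remainder: -350k^2 + 1050k + 6300. Dividing through by -350 gives the monic gcd k^2 - 3k - 18.
Cancel k^2 - 3k - 18 from numerator and denominator to get the reduced form.

(5k^2 + 15k + 210)/(k - 4)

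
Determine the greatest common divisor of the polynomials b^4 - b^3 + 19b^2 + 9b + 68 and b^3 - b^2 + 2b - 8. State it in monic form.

Apply the Euclidean algorithm:
  b^4 - b^3 + 19b^2 + 9b + 68 = (b)(b^3 - b^2 + 2b - 8) + (17b^2 + 17b + 68)
  b^3 - b^2 + 2b - 8 = ((1/17)b - 2/17)(17b^2 + 17b + 68) + (0)
Last nonzero remainder: 17b^2 + 17b + 68. Dividing through by 17 gives the monic gcd b^2 + b + 4.

b^2 + b + 4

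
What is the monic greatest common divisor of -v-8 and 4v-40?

1

Apply the Euclidean algorithm:
  -v-8 = (-1/4)(4v-40) + (-18)
  4v-40 = (-(2/9)v+20/9)(-18) + (0)
The last nonzero remainder is the constant -18, so the polynomials are coprime and gcd = 1.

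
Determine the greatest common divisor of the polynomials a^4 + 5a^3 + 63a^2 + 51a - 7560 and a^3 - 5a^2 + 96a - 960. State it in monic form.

Apply the Euclidean algorithm:
  a^4 + 5a^3 + 63a^2 + 51a - 7560 = (a + 10)(a^3 - 5a^2 + 96a - 960) + (17a^2 + 51a + 2040)
  a^3 - 5a^2 + 96a - 960 = ((1/17)a - 8/17)(17a^2 + 51a + 2040) + (0)
Last nonzero remainder: 17a^2 + 51a + 2040. Dividing through by 17 gives the monic gcd a^2 + 3a + 120.

a^2 + 3a + 120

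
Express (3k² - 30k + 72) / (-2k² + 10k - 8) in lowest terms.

Euclidean algorithm in ℚ[k]:
  3k² - 30k + 72 = (-3/2)(-2k² + 10k - 8) + (-15k + 60)
  -2k² + 10k - 8 = ((2/15)k - 2/15)(-15k + 60) + (0)
Last nonzero remainder: -15k + 60. Dividing through by -15 gives the monic gcd k - 4.
Cancel k - 4 from numerator and denominator to get the reduced form.

(-3k + 18)/(2k - 2)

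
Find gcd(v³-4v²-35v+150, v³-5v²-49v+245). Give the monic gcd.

v-5

By polynomial division,
  v³-4v²-35v+150 = (v³-5v²-49v+245) + (v²+14v-95)
  v³-5v²-49v+245 = (v-19)(v²+14v-95) + (312v-1560)
  v²+14v-95 = ((1/312)v+19/312)(312v-1560) + (0)
Last nonzero remainder: 312v-1560. Dividing through by 312 gives the monic gcd v-5.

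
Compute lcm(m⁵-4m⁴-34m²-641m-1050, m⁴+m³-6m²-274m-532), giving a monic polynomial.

m⁷+2m⁶+14m⁵-186m⁴-845m³-6188m²-30658m-39900

Repeated division with remainder:
  m⁵-4m⁴-34m²-641m-1050 = (m-5)(m⁴+m³-6m²-274m-532) + (11m³+210m²-1479m-3710)
  m⁴+m³-6m²-274m-532 = ((1/11)m-199/121)(11m³+210m²-1479m-3710) + ((57333/121)m²-(286665/121)m-802662/121)
  11m³+210m²-1479m-3710 = ((1331/57333)m+32065/57333)((57333/121)m²-(286665/121)m-802662/121) + (0)
Last nonzero remainder: (57333/121)m²-(286665/121)m-802662/121. Dividing through by 57333/121 gives the monic gcd m²-5m-14.
Then lcm(f, g) = f·g / gcd(f, g); expanding and making the result monic gives the answer.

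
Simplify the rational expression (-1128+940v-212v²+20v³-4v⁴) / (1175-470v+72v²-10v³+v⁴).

Repeated division with remainder:
  -4v⁴+20v³-212v²+940v-1128 = (-4)(v⁴-10v³+72v²-470v+1175) + (-20v³+76v²-940v+3572)
  v⁴-10v³+72v²-470v+1175 = (-(1/20)v+31/100)(-20v³+76v²-940v+3572) + ((36/25)v²+1692/25)
  -20v³+76v²-940v+3572 = (-(125/9)v+475/9)((36/25)v²+1692/25) + (0)
Last nonzero remainder: (36/25)v²+1692/25. Dividing through by 36/25 gives the monic gcd v²+47.
Cancel v²+47 from numerator and denominator to get the reduced form.

(-24+20v-4v²)/(25-10v+v²)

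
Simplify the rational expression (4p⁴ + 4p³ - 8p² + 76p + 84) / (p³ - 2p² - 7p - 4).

Repeated division with remainder:
  4p⁴ + 4p³ - 8p² + 76p + 84 = (4p + 12)(p³ - 2p² - 7p - 4) + (44p² + 176p + 132)
  p³ - 2p² - 7p - 4 = ((1/44)p - 3/22)(44p² + 176p + 132) + (14p + 14)
  44p² + 176p + 132 = ((22/7)p + 66/7)(14p + 14) + (0)
Last nonzero remainder: 14p + 14. Dividing through by 14 gives the monic gcd p + 1.
Cancel p + 1 from numerator and denominator to get the reduced form.

(4p³ - 8p + 84)/(p² - 3p - 4)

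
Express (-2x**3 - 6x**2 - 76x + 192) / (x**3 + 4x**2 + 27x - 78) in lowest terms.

Repeated division with remainder:
  -2x**3 - 6x**2 - 76x + 192 = (-2)(x**3 + 4x**2 + 27x - 78) + (2x**2 - 22x + 36)
  x**3 + 4x**2 + 27x - 78 = ((1/2)x + 15/2)(2x**2 - 22x + 36) + (174x - 348)
  2x**2 - 22x + 36 = ((1/87)x - 3/29)(174x - 348) + (0)
Last nonzero remainder: 174x - 348. Dividing through by 174 gives the monic gcd x - 2.
Cancel x - 2 from numerator and denominator to get the reduced form.

(-2x**2 - 10x - 96)/(x**2 + 6x + 39)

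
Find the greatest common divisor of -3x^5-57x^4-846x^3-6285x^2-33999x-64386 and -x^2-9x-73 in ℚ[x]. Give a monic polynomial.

By polynomial division,
  -3x^5-57x^4-846x^3-6285x^2-33999x-64386 = (3x^3+30x^2+357x+882)(-x^2-9x-73) + (0)
Last nonzero remainder: -x^2-9x-73. Dividing through by -1 gives the monic gcd x^2+9x+73.

x^2+9x+73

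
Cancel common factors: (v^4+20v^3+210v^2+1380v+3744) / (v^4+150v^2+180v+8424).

(v^2+14v+48)/(v^2−6v+108)

Euclidean algorithm in ℚ[v]:
  v^4+20v^3+210v^2+1380v+3744 = (v^4+150v^2+180v+8424) + (20v^3+60v^2+1200v−4680)
  v^4+150v^2+180v+8424 = ((1/20)v−3/20)(20v^3+60v^2+1200v−4680) + (99v^2+594v+7722)
  20v^3+60v^2+1200v−4680 = ((20/99)v−20/33)(99v^2+594v+7722) + (0)
Last nonzero remainder: 99v^2+594v+7722. Dividing through by 99 gives the monic gcd v^2+6v+78.
Cancel v^2+6v+78 from numerator and denominator to get the reduced form.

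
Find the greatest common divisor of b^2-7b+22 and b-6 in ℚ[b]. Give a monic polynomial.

1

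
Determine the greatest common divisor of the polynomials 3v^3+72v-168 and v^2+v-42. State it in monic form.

1

Euclidean algorithm in ℚ[v]:
  3v^3+72v-168 = (3v-3)(v^2+v-42) + (201v-294)
  v^2+v-42 = ((1/201)v+55/4489)(201v-294) + (-172368/4489)
  201v-294 = (-(300763/57456)v+31423/4104)(-172368/4489) + (0)
The last nonzero remainder is the constant -172368/4489, so the polynomials are coprime and gcd = 1.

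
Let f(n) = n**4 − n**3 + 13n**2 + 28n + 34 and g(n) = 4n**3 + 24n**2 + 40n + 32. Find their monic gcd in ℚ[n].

n**2 + 2n + 2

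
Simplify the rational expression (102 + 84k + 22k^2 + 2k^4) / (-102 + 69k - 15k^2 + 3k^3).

(6 + 6k + 2k^2)/(-6 + 3k)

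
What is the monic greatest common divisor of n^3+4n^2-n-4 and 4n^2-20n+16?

n-1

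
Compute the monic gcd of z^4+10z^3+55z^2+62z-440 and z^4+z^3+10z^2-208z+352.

z^3+5z^2+30z-88

Euclidean algorithm in ℚ[z]:
  z^4+10z^3+55z^2+62z-440 = (z^4+z^3+10z^2-208z+352) + (9z^3+45z^2+270z-792)
  z^4+z^3+10z^2-208z+352 = ((1/9)z-4/9)(9z^3+45z^2+270z-792) + (0)
Last nonzero remainder: 9z^3+45z^2+270z-792. Dividing through by 9 gives the monic gcd z^3+5z^2+30z-88.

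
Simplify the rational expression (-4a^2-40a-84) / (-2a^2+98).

(2a+6)/(a-7)

By polynomial division,
  -4a^2-40a-84 = (2)(-2a^2+98) + (-40a-280)
  -2a^2+98 = ((1/20)a-7/20)(-40a-280) + (0)
Last nonzero remainder: -40a-280. Dividing through by -40 gives the monic gcd a+7.
Cancel a+7 from numerator and denominator to get the reduced form.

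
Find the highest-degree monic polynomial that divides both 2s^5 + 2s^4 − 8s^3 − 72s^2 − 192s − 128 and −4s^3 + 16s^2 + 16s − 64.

Euclidean algorithm in ℚ[s]:
  2s^5 + 2s^4 − 8s^3 − 72s^2 − 192s − 128 = (−(1/2)s^2 − (5/2)s − 10)(−4s^3 + 16s^2 + 16s − 64) + (96s^2 − 192s − 768)
  −4s^3 + 16s^2 + 16s − 64 = (−(1/24)s + 1/12)(96s^2 − 192s − 768) + (0)
Last nonzero remainder: 96s^2 − 192s − 768. Dividing through by 96 gives the monic gcd s^2 − 2s − 8.

s^2 − 2s − 8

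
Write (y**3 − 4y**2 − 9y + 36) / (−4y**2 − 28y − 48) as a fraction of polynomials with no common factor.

(−y**2 + 7y − 12)/(4y + 16)

Apply the Euclidean algorithm:
  y**3 − 4y**2 − 9y + 36 = (−(1/4)y + 11/4)(−4y**2 − 28y − 48) + (56y + 168)
  −4y**2 − 28y − 48 = (−(1/14)y − 2/7)(56y + 168) + (0)
Last nonzero remainder: 56y + 168. Dividing through by 56 gives the monic gcd y + 3.
Cancel y + 3 from numerator and denominator to get the reduced form.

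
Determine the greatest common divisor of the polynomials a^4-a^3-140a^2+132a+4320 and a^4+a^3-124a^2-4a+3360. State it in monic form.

Repeated division with remainder:
  a^4-a^3-140a^2+132a+4320 = (a^4+a^3-124a^2-4a+3360) + (-2a^3-16a^2+136a+960)
  a^4+a^3-124a^2-4a+3360 = (-(1/2)a+7/2)(-2a^3-16a^2+136a+960) + (0)
Last nonzero remainder: -2a^3-16a^2+136a+960. Dividing through by -2 gives the monic gcd a^3+8a^2-68a-480.

a^3+8a^2-68a-480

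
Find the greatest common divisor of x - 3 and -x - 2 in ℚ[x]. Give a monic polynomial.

Apply the Euclidean algorithm:
  x - 3 = (-1)(-x - 2) + (-5)
  -x - 2 = ((1/5)x + 2/5)(-5) + (0)
The last nonzero remainder is the constant -5, so the polynomials are coprime and gcd = 1.

1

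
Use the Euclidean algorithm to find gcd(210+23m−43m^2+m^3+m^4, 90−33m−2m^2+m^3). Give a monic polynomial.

15−8m+m^2

Repeated division with remainder:
  m^4+m^3−43m^2+23m+210 = (m+3)(m^3−2m^2−33m+90) + (−4m^2+32m−60)
  m^3−2m^2−33m+90 = (−(1/4)m−3/2)(−4m^2+32m−60) + (0)
Last nonzero remainder: −4m^2+32m−60. Dividing through by −4 gives the monic gcd m^2−8m+15.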